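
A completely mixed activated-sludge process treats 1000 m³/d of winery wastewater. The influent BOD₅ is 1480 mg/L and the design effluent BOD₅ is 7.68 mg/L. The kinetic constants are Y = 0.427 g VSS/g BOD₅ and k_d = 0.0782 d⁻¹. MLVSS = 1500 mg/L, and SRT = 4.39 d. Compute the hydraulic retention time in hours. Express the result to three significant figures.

τ ≈ 32.9 h

Steady-state biomass mass balance: V·X·(1 + k_d·θ_c) = Y·Q·(S₀ − S)·θ_c, so V = 0.427 × 1000 × (1480 − 7.68) × 4.39 / [1500 × (1 + 0.0782 × 4.39)] = 2.76×10^6 / 2015 = 1370 m³.
τ = V/Q = 1370/1000 = 1.370 d, or 32.87 h.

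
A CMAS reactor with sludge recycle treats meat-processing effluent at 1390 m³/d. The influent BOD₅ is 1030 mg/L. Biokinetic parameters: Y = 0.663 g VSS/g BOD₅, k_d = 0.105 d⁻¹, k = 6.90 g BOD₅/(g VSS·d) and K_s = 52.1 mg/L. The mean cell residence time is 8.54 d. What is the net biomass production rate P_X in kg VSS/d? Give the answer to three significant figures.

From the Monod/SRT balance for a CMAS, S = K_s·(1+k_d θ_c)/[θ_c·(Y k − k_d) − 1] = 52.1 × (1 + 0.105 × 8.54) / [8.54 × (0.663 × 6.90 − 0.105) − 1] = 98.82 / 37.17 = 2.658 mg/L.
The observed yield is Y_obs = Y/(1 + k_d·θ_c) = 0.663 / (1 + 0.105 × 8.54) = 0.663 / 1.897 = 0.3496 g VSS per g BOD₅ removed.
ΔS = 1030 − 2.66 = 1027 mg/L, so the substrate removal rate is 1390 × 1027/1000 = 1428 kg BOD₅/d.
Net biomass production P_X = Y_obs × Q·(S₀ − S) = 0.3496 × 1428 = 499.2 kg VSS/d.

P_X ≈ 499 kg VSS/d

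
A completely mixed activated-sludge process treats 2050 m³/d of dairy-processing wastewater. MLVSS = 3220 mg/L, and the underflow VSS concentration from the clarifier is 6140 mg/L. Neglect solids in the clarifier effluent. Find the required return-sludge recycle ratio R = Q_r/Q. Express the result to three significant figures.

R ≈ 1.10

Mass balance around the secondary clarifier (neglecting effluent solids): R = X / (X_r − X) = 3220 / (6140 − 3220) = 1.103.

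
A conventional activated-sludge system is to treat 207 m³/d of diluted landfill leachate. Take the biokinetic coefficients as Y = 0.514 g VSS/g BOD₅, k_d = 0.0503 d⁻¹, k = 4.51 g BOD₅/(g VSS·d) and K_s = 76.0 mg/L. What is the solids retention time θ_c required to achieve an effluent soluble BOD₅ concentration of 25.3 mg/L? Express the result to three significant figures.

Specific growth rate at S = 25.3 mg/L: μ = YkS/(K_s+S) = 0.514·4.51·25.3/(76.0+25.3) = 0.5790 d⁻¹.
1/θ_c = 0.5790 − 0.0503 = 0.5287 d⁻¹, so θ_c = 1.892 d.

θ_c ≈ 1.89 d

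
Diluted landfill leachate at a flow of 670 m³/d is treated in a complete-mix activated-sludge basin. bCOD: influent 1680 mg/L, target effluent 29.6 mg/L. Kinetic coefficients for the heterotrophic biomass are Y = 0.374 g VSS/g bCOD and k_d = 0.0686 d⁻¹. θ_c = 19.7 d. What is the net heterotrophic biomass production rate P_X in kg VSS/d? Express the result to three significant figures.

The observed yield is Y_obs = Y/(1 + k_d·θ_c) = 0.374 / (1 + 0.0686 × 19.7) = 0.374 / 2.351 = 0.1591 g VSS per g bCOD removed.
Substrate removed = Q·(S₀ − S) = 670 m³/d × (1680 − 29.6) g/m³ = 1.11×10^6 g/d = 1106 kg/d.
So the net sludge growth is P_X = 0.1591 × 1106 = 175.9 kg VSS/d.

P_X ≈ 176 kg VSS/d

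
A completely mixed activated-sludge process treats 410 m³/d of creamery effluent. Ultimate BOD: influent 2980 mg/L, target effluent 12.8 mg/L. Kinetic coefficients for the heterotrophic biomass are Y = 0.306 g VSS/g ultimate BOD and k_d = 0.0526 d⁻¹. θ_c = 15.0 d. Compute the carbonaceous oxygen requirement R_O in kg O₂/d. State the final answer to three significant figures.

R_O ≈ 921 kg O₂/d

Correct the yield for decay: Y_obs = Y/(1 + k_d θ_c) = 0.306 / (1 + 0.0526 × 15.0) = 0.306 / 1.789 = 0.1710.
ΔS = 2980 − 12.8 = 2967 mg/L, so the substrate removal rate is 410 × 2967/1000 = 1217 kg ultimate BOD/d.
Net sludge production P_X = 0.1710 × 1217 = 208.1 kg VSS/d.
R_O = Q·ΔS − 1.42 P_X = 1217 − 295.5 = 921.1 kg O₂/d.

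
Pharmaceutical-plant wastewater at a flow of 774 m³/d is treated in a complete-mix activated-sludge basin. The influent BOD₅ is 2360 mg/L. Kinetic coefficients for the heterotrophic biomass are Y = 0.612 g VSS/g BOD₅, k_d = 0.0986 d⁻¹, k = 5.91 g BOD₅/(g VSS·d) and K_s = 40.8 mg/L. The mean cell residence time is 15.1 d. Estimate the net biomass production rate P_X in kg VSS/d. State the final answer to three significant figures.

P_X ≈ 449 kg VSS/d

Effluent substrate depends only on kinetics and SRT: S = K_s(1 + k_d θ_c) / [θ_c(Yk − k_d) − 1] = 40.8 × (1 + 0.0986 × 15.1) / [15.1 × (0.612 × 5.91 − 0.0986) − 1] = 101.5 / 52.13 = 1.948 mg/L.
Observed yield with endogenous decay: Y_obs = Y / (1 + k_d·θ_c) = 0.612 / (1 + 0.0986 × 15.1) = 0.612 / 2.489 = 0.2459 g VSS/g BOD₅.
ΔS = 2360 − 1.95 = 2358 mg/L, so the substrate removal rate is 774 × 2358/1000 = 1825 kg BOD₅/d.
Biomass produced: P_X = Y_obs·Q·ΔS = 0.2459 × 1825 ≈ 448.8 kg VSS/d.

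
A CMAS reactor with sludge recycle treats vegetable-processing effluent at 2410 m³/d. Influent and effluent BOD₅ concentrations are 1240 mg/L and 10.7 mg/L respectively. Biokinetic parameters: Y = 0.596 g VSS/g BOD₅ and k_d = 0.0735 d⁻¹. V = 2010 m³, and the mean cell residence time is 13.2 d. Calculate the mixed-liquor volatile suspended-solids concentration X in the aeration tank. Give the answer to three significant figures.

X = Y·Q·ΔS·θ_c / [V·(1 + k_d θ_c)] = 0.596 × 2410 × (1240 − 10.7) × 13.2 / [2010 × (1 + 0.0735 × 13.2)] = 5886 mg/L.

X ≈ 5890 mg/L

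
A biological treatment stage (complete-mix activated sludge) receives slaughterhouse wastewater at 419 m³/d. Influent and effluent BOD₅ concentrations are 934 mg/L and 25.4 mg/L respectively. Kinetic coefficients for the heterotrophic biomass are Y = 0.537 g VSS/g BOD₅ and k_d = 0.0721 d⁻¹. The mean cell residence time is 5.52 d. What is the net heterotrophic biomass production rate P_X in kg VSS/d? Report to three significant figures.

P_X ≈ 146 kg VSS/d

Y_obs = Y / (1 + k_d θ_c) = 0.537 / (1 + 0.0721 × 5.52) = 0.537 / 1.398 = 0.3841.
Q·(S₀ − S) = 419 × (934 − 25.4) × 10⁻³ = 380.7 kg/d removed.
So the net sludge growth is P_X = 0.3841 × 380.7 = 146.2 kg VSS/d.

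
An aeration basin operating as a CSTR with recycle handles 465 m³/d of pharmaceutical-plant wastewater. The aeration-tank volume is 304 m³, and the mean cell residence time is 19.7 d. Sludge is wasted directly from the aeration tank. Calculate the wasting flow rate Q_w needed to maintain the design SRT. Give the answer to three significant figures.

Q_w ≈ 15.4 m³/d

With mixed-liquor wasting, θ_c = V/Q_w, so Q_w = V/θ_c = 304.0/19.7 = 15.43 m³/d.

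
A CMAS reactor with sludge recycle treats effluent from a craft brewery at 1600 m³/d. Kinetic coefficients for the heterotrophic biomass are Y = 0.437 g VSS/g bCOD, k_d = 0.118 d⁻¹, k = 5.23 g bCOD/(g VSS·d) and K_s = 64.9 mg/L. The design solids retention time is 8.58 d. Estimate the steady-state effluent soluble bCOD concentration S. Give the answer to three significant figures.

Effluent substrate depends only on kinetics and SRT: S = K_s(1 + k_d θ_c) / [θ_c(Yk − k_d) − 1] = 64.9 × (1 + 0.118 × 8.58) / [8.58 × (0.437 × 5.23 − 0.118) − 1] = 130.6 / 17.60 = 7.422 mg/L.

S ≈ 7.42 mg/L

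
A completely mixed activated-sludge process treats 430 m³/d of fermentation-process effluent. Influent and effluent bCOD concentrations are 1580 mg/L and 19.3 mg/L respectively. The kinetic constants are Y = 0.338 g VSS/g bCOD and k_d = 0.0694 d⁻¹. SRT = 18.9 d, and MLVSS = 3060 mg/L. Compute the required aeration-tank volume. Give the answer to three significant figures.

V ≈ 606 m³

Steady-state biomass mass balance: V·X·(1 + k_d·θ_c) = Y·Q·(S₀ − S)·θ_c, so V = 0.338 × 430 × (1580 − 19.3) × 18.9 / [3060 × (1 + 0.0694 × 18.9)] = 4.29×10^6 / 7074 = 606.1 m³.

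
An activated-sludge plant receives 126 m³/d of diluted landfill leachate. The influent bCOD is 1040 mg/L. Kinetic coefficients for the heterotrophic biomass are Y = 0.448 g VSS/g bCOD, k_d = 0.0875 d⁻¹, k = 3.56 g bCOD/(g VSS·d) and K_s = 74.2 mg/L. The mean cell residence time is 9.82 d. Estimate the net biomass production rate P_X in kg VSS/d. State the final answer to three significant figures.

P_X ≈ 31.3 kg VSS/d

From the Monod/SRT balance for a CMAS, S = K_s·(1+k_d θ_c)/[θ_c·(Y k − k_d) − 1] = 74.2 × (1 + 0.0875 × 9.82) / [9.82 × (0.448 × 3.56 − 0.0875) − 1] = 138.0 / 13.80 = 9.995 mg/L.
Correct the yield for decay: Y_obs = Y/(1 + k_d θ_c) = 0.448 / (1 + 0.0875 × 9.82) = 0.448 / 1.859 = 0.2410.
ΔS = 1040 − 10.0 = 1030 mg/L, so the substrate removal rate is 126 × 1030/1000 = 129.8 kg bCOD/d.
Biomass produced: P_X = Y_obs·Q·ΔS = 0.2410 × 129.8 ≈ 31.27 kg VSS/d.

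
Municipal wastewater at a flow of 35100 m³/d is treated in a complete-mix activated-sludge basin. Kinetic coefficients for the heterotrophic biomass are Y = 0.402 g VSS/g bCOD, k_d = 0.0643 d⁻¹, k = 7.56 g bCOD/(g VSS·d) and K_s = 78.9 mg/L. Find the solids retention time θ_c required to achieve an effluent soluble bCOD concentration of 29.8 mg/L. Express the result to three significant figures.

θ_c ≈ 1.30 d

At the target effluent, Y k S/(K_s+S) = 0.402×7.56×29.8/108.7 = 0.8332 d⁻¹.
Then 1/θ_c = μ − k_d = 0.8332 − 0.0643 = 0.7689 d⁻¹, giving θ_c = 1.301 d.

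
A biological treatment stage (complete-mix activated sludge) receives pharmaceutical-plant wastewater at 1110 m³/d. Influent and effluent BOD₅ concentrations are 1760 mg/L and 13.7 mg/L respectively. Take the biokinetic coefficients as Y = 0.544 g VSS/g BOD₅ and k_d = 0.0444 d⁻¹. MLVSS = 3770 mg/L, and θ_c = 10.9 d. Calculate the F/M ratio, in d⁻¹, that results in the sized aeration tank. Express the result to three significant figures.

F/M ≈ 0.252 d⁻¹

Rearranging the biomass balance for a CMAS with decay, V = Y·Q·ΔS·θ_c / [X·(1+k_d θ_c)] = 0.544 × 1110 × (1760 − 13.7) × 10.9 / [3770 × (1 + 0.0444 × 10.9)] = 1.15×10^7 / 5595 = 2054 m³.
F/M = Q·S₀ / (V·X) = 1110 × 1760 / (2054 × 3770) = 0.2522 g BOD₅·(g VSS·d)⁻¹.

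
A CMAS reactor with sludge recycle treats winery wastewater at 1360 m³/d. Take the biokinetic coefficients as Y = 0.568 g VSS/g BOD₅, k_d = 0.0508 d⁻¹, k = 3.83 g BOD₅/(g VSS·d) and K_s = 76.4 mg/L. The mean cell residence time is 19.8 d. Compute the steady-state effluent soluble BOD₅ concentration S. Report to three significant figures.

S ≈ 3.73 mg/L

For a completely mixed reactor with recycle the Lawrence–McCarty relation gives S = K_s·(1 + k_d·θ_c) / [θ_c·(Y·k − k_d) − 1] = 76.4 × (1 + 0.0508 × 19.8) / [19.8 × (0.568 × 3.83 − 0.0508) − 1] = 153.2 / 41.07 = 3.732 mg/L.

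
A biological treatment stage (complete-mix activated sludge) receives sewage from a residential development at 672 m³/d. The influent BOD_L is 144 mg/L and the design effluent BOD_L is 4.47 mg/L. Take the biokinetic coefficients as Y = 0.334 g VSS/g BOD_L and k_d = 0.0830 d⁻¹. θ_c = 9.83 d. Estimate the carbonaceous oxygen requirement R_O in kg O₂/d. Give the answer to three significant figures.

R_O ≈ 69.3 kg O₂/d

The observed yield is Y_obs = Y/(1 + k_d·θ_c) = 0.334 / (1 + 0.0830 × 9.83) = 0.334 / 1.816 = 0.1839 g VSS per g BOD_L removed.
Mass of BOD_L removed per day: Q(S₀ − S) = 672 × 139.5 g/m³ = 93.76 kg/d.
P_X = Y_obs·Q·(S₀ − S) = 0.1839 × 93.76 = 17.25 kg VSS/d.
R_O = Q·(S₀ − S) − 1.42·P_X = 93.76 − 1.42 × 17.25 = 69.27 kg O₂/d.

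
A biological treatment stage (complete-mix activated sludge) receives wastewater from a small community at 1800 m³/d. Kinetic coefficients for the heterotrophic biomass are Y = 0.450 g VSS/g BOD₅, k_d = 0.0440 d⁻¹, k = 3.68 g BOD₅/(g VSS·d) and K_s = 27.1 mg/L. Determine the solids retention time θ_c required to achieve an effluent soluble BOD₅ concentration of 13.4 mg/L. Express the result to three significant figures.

θ_c ≈ 1.98 d

At the target effluent, Y k S/(K_s+S) = 0.450×3.68×13.4/40.50 = 0.5479 d⁻¹.
Then 1/θ_c = μ − k_d = 0.5479 − 0.0440 = 0.5039 d⁻¹, giving θ_c = 1.984 d.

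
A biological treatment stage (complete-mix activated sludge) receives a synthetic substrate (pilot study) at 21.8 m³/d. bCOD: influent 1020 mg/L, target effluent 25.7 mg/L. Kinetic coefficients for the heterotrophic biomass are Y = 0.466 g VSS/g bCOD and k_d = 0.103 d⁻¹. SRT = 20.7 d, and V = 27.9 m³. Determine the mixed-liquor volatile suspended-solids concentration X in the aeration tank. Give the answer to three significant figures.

X ≈ 2390 mg/L

From V·X·(1 + k_d·θ_c) = Y·Q·(S₀ − S)·θ_c: X = 0.466 × 21.8 × (1020 − 25.7) × 20.7 / [27.9 × (1 + 0.103 × 20.7)] = 2393 mg/L.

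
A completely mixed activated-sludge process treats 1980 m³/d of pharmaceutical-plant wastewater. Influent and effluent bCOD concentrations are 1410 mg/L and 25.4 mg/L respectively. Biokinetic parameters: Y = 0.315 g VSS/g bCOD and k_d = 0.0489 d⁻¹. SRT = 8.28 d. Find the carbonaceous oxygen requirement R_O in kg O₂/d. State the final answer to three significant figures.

Observed yield with endogenous decay: Y_obs = Y / (1 + k_d·θ_c) = 0.315 / (1 + 0.0489 × 8.28) = 0.315 / 1.405 = 0.2242 g VSS/g bCOD.
ΔS = 1410 − 25.4 = 1385 mg/L, so the substrate removal rate is 1980 × 1385/1000 = 2742 kg bCOD/d.
Net sludge production P_X = 0.2242 × 2742 = 614.7 kg VSS/d.
R_O = Q·ΔS − 1.42 P_X = 2742 − 872.9 = 1869 kg O₂/d.

R_O ≈ 1870 kg O₂/d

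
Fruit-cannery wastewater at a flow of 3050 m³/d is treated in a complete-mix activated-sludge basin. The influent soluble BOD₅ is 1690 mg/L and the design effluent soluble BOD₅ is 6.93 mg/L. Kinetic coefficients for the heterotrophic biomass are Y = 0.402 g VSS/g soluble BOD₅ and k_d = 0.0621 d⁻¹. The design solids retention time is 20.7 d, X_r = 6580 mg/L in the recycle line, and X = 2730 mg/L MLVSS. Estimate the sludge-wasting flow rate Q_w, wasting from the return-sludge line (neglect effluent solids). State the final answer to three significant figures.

Rearranging the biomass balance for a CMAS with decay, V = Y·Q·ΔS·θ_c / [X·(1+k_d θ_c)] = 0.402 × 3050 × (1690 − 6.93) × 20.7 / [2730 × (1 + 0.0621 × 20.7)] = 4.27×10^7 / 6239 = 6846 m³.
θ_c = V·X/(Q_w·X_r) when wasting from the recycle, so Q_w = V·X/(θ_c·X_r) = 6846 × 2730 / (20.7 × 6580) = 137.2 m³/d.

Q_w ≈ 137 m³/d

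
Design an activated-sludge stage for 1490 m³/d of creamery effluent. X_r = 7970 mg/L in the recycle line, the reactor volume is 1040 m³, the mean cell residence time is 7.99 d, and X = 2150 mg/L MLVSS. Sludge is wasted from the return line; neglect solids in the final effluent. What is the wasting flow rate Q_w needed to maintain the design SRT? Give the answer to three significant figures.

θ_c = V·X/(Q_w·X_r) when wasting from the recycle, so Q_w = V·X/(θ_c·X_r) = 1040 × 2150 / (7.99 × 7970) = 35.11 m³/d.

Q_w ≈ 35.1 m³/d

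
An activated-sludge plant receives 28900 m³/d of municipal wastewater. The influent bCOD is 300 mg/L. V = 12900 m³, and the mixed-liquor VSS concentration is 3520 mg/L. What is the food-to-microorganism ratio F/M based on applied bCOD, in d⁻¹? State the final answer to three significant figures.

F/M = Q·S₀ / (V·X) = 28900 × 300 / (12900 × 3520) = 0.1909 g bCOD·(g VSS·d)⁻¹.

F/M ≈ 0.191 d⁻¹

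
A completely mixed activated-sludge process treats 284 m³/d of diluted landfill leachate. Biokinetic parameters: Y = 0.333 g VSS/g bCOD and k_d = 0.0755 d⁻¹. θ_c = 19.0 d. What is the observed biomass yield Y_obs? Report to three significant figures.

Y_obs = Y / (1 + k_d θ_c) = 0.333 / (1 + 0.0755 × 19.0) = 0.333 / 2.434 = 0.1368.

Y_obs ≈ 0.137 g VSS/g bCOD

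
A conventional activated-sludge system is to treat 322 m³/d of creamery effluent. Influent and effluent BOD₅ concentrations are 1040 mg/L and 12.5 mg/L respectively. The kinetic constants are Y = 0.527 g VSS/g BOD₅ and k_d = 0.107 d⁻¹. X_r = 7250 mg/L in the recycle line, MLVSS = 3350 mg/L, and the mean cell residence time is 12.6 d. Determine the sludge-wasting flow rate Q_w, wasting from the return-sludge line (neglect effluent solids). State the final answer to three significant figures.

Rearranging the biomass balance for a CMAS with decay, V = Y·Q·ΔS·θ_c / [X·(1+k_d θ_c)] = 0.527 × 322 × (1040 − 12.5) × 12.6 / [3350 × (1 + 0.107 × 12.6)] = 2.2×10^6 / 7866 = 279.3 m³.
θ_c = V·X/(Q_w·X_r) when wasting from the recycle, so Q_w = V·X/(θ_c·X_r) = 279.3 × 3350 / (12.6 × 7250) = 10.24 m³/d.

Q_w ≈ 10.2 m³/d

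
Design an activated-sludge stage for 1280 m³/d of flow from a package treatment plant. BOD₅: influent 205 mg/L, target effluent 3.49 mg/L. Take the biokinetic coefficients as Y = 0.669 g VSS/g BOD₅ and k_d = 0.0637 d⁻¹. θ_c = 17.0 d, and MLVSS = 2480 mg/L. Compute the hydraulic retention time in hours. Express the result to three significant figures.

From the SRT design equation V = Y Q (S₀−S) θ_c / [X (1 + k_d θ_c)] = 0.669 × 1280 × (205 − 3.49) × 17.0 / [2480 × (1 + 0.0637 × 17.0)] = 2.93×10^6 / 5166 = 567.9 m³.
Hydraulic retention time τ = V/Q = 567.9 / 1280 = 0.4437 d = 10.65 h.

τ ≈ 10.6 h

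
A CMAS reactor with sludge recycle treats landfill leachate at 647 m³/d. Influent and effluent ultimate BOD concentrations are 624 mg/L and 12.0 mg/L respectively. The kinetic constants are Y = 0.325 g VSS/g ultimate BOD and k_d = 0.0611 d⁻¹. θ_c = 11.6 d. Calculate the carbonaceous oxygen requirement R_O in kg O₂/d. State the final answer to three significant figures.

Y_obs = Y / (1 + k_d θ_c) = 0.325 / (1 + 0.0611 × 11.6) = 0.325 / 1.709 = 0.1902.
Q·(S₀ − S) = 647 × (624 − 12.0) × 10⁻³ = 396.0 kg/d removed.
P_X = Y_obs·Q·(S₀ − S) = 0.1902 × 396.0 = 75.31 kg VSS/d.
R_O = Q·ΔS − 1.42 P_X = 396.0 − 106.9 = 289.0 kg O₂/d.

R_O ≈ 289 kg O₂/d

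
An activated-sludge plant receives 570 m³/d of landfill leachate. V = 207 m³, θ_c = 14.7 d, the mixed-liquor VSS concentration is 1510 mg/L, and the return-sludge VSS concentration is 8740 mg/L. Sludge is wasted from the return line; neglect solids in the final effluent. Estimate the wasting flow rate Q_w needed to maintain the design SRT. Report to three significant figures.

Wasting from the return line (neglecting effluent solids): Q_w = V·X / (θ_c·X_r) = 207.0 × 1510 / (14.7 × 8740) = 2.433 m³/d.

Q_w ≈ 2.43 m³/d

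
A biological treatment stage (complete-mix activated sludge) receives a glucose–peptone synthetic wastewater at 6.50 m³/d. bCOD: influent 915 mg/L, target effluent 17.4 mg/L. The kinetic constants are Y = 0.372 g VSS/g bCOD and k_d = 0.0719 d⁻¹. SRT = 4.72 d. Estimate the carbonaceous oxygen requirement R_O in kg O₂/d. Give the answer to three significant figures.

R_O ≈ 3.53 kg O₂/d

Observed yield with endogenous decay: Y_obs = Y / (1 + k_d·θ_c) = 0.372 / (1 + 0.0719 × 4.72) = 0.372 / 1.339 = 0.2777 g VSS/g bCOD.
Substrate removed = Q·(S₀ − S) = 6.50 m³/d × (915 − 17.4) g/m³ = 5.83×10^3 g/d = 5.834 kg/d.
Biomass synthesised: P_X = Y_obs × 5.834 = 1.620 kg VSS/d.
R_O = Q·ΔS − 1.42 P_X = 5.834 − 2.301 = 3.533 kg O₂/d.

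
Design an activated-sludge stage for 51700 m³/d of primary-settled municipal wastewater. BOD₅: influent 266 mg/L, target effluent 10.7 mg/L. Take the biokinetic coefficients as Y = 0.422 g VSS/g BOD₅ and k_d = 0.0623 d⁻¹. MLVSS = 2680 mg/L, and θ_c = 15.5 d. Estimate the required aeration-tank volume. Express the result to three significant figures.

V ≈ 16400 m³

From the SRT design equation V = Y Q (S₀−S) θ_c / [X (1 + k_d θ_c)] = 0.422 × 51700 × (266 − 10.7) × 15.5 / [2680 × (1 + 0.0623 × 15.5)] = 8.63×10^7 / 5268 = 16389 m³.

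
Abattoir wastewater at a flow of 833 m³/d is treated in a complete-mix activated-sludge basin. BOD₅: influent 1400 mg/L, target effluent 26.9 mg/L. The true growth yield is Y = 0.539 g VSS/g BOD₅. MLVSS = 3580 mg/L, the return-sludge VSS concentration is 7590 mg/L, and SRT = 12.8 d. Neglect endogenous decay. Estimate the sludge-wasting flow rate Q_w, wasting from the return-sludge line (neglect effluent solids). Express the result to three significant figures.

V·X = Y·Q·ΔS·θ_c gives V = 0.539 × 833 × (1400 − 26.9) × 12.8 / 3580 = 2204 m³.
Wasting from the return line (neglecting effluent solids): Q_w = V·X / (θ_c·X_r) = 2204 × 3580 / (12.8 × 7590) = 81.23 m³/d.

Q_w ≈ 81.2 m³/d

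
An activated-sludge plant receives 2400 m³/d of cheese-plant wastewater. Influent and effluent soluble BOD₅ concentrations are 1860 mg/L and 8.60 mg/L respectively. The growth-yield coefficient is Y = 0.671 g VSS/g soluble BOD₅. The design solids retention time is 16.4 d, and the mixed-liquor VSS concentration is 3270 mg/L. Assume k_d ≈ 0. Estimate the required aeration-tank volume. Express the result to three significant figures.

V ≈ 15000 m³

Biomass mass balance (decay neglected): V·X = Y·Q·(S₀ − S)·θ_c, so V = 0.671 × 2400 × (1860 − 8.60) × 16.4 / 3270 = 14953 m³.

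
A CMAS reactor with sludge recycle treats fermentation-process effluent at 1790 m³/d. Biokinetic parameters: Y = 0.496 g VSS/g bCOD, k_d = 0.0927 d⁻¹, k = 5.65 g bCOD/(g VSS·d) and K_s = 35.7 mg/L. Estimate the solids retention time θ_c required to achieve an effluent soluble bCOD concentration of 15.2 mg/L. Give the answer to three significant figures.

θ_c ≈ 1.34 d

From 1/θ_c = Y·k·S/(K_s + S) − k_d: Y·k·S/(K_s+S) = 0.496 × 5.65 × 15.2 / (35.7 + 15.2) = 0.8369 d⁻¹.
Then 1/θ_c = μ − k_d = 0.8369 − 0.0927 = 0.7442 d⁻¹, giving θ_c = 1.344 d.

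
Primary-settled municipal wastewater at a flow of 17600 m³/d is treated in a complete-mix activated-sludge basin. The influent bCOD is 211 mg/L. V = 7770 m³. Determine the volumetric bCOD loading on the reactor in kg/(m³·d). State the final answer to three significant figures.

L_v ≈ 0.478 kg bCOD/(m³·d)

L_v = Q S₀ / V = 17600 × 211 × 10⁻³ / 7770 = 0.4779 kg/(m³·d).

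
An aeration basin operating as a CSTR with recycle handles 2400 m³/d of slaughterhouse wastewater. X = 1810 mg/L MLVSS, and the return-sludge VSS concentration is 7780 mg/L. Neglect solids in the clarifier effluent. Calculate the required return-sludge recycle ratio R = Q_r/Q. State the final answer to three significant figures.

R ≈ 0.303

R = Q_r/Q = X/(X_r − X) = 1810 / (7780 − 1810) = 0.3032.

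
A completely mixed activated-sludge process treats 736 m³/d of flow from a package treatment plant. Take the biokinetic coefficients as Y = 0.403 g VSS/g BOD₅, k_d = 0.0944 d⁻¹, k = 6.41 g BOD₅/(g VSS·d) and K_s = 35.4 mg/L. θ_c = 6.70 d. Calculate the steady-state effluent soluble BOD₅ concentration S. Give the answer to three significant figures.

From the Monod/SRT balance for a CMAS, S = K_s·(1+k_d θ_c)/[θ_c·(Y k − k_d) − 1] = 35.4 × (1 + 0.0944 × 6.70) / [6.70 × (0.403 × 6.41 − 0.0944) − 1] = 57.79 / 15.68 = 3.687 mg/L.

S ≈ 3.69 mg/L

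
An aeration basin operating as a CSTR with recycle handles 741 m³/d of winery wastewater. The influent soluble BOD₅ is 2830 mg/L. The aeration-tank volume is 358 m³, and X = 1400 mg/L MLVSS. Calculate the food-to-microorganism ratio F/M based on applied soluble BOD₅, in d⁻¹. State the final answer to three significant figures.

F/M ≈ 4.18 d⁻¹

F/M = applied load / biomass = Q·S₀/(V·X) = 741 × 2830 / (358.0 × 1400) = 4.184 d⁻¹.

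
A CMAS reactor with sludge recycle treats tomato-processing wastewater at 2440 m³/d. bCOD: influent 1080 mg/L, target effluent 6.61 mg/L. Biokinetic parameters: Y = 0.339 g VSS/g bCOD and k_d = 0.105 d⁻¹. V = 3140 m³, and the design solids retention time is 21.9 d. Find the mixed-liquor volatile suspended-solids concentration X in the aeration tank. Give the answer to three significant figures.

X ≈ 1880 mg/L

Solving the biomass balance for X: X = Y Q (S₀−S) θ_c / [V (1+k_d θ_c)] = 0.339 × 2440 × (1080 − 6.61) × 21.9 / [3140 × (1 + 0.105 × 21.9)] = 1877 mg/L.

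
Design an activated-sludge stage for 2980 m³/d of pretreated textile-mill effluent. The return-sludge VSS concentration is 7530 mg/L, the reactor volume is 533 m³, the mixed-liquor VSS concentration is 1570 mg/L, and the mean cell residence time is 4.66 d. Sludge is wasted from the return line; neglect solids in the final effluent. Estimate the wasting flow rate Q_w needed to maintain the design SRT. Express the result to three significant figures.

Q_w ≈ 23.8 m³/d

Wasting from the return line (neglecting effluent solids): Q_w = V·X / (θ_c·X_r) = 533.0 × 1570 / (4.66 × 7530) = 23.85 m³/d.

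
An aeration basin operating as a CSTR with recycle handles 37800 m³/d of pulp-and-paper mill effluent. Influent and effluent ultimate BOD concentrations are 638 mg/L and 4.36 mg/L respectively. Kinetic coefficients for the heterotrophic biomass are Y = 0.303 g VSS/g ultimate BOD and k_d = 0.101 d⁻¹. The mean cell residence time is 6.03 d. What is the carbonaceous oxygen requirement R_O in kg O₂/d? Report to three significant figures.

Correct the yield for decay: Y_obs = Y/(1 + k_d θ_c) = 0.303 / (1 + 0.101 × 6.03) = 0.303 / 1.609 = 0.1883.
Substrate removed = Q·(S₀ − S) = 37800 m³/d × (638 − 4.36) g/m³ = 2.4×10^7 g/d = 23952 kg/d.
P_X = Y_obs·Q·(S₀ − S) = 0.1883 × 23952 = 4510 kg VSS/d.
R_O = Q·ΔS − 1.42 P_X = 23952 − 6405 = 17547 kg O₂/d.

R_O ≈ 17500 kg O₂/d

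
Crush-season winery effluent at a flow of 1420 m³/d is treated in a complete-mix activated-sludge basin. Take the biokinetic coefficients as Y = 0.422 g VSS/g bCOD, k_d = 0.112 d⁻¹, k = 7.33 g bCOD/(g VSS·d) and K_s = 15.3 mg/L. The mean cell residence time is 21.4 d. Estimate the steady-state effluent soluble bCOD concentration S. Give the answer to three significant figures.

S ≈ 0.828 mg/L

Effluent substrate depends only on kinetics and SRT: S = K_s(1 + k_d θ_c) / [θ_c(Yk − k_d) − 1] = 15.3 × (1 + 0.112 × 21.4) / [21.4 × (0.422 × 7.33 − 0.112) − 1] = 51.97 / 62.80 = 0.8276 mg/L.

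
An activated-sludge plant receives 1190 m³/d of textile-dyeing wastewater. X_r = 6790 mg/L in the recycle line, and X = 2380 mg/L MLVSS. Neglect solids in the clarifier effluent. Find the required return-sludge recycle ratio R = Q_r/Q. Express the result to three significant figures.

R ≈ 0.540

Solids balance on the clarifier gives (1+R)X = R·X_r, so R = X/(X_r − X) = 2380 / (6790 − 2380) = 0.5397.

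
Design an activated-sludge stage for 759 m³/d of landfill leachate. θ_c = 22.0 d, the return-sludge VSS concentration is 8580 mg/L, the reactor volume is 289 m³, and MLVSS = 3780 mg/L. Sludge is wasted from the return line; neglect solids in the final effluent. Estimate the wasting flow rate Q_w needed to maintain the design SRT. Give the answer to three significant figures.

Q_w ≈ 5.79 m³/d

Q_w = (V·X)/(θ_c X_r) = 289.0 × 3780 / (22.0 × 8580) = 5.787 m³/d.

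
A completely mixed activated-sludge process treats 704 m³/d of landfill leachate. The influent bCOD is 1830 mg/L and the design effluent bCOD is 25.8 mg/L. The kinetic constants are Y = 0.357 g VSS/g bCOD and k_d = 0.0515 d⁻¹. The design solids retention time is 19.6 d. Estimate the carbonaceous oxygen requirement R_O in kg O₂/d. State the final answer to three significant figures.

The observed yield is Y_obs = Y/(1 + k_d·θ_c) = 0.357 / (1 + 0.0515 × 19.6) = 0.357 / 2.009 = 0.1777 g VSS per g bCOD removed.
Mass of bCOD removed per day: Q(S₀ − S) = 704 × 1804 g/m³ = 1270 kg/d.
Net sludge production P_X = 0.1777 × 1270 = 225.7 kg VSS/d.
R_O = Q·ΔS − 1.42 P_X = 1270 − 320.4 = 949.7 kg O₂/d.

R_O ≈ 950 kg O₂/d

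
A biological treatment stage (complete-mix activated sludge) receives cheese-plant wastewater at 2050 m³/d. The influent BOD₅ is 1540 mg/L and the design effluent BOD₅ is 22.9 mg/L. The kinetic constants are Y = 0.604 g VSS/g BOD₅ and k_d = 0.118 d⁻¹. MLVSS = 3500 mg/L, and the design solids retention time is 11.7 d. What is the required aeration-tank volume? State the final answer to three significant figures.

V ≈ 2640 m³

From the SRT design equation V = Y Q (S₀−S) θ_c / [X (1 + k_d θ_c)] = 0.604 × 2050 × (1540 − 22.9) × 11.7 / [3500 × (1 + 0.118 × 11.7)] = 2.2×10^7 / 8332 = 2638 m³.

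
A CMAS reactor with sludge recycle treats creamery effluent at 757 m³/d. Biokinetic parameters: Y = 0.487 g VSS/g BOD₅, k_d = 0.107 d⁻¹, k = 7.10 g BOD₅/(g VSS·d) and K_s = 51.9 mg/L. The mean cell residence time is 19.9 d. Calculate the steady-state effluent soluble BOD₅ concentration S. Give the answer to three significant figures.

From the Monod/SRT balance for a CMAS, S = K_s·(1+k_d θ_c)/[θ_c·(Y k − k_d) − 1] = 51.9 × (1 + 0.107 × 19.9) / [19.9 × (0.487 × 7.10 − 0.107) − 1] = 162.4 / 65.68 = 2.473 mg/L.

S ≈ 2.47 mg/L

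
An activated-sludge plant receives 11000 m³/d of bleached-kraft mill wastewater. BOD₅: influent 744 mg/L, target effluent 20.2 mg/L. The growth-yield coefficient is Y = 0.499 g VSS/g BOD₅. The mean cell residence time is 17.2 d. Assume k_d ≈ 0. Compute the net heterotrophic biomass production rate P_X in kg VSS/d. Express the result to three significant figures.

P_X ≈ 3970 kg VSS/d

With endogenous decay neglected, the observed yield equals the true yield: Y_obs = Y = 0.499 g VSS/g BOD₅.
ΔS = 744 − 20.2 = 723.8 mg/L, so the substrate removal rate is 11000 × 723.8/1000 = 7962 kg BOD₅/d.
So the net sludge growth is P_X = 0.4990 × 7962 = 3973 kg VSS/d.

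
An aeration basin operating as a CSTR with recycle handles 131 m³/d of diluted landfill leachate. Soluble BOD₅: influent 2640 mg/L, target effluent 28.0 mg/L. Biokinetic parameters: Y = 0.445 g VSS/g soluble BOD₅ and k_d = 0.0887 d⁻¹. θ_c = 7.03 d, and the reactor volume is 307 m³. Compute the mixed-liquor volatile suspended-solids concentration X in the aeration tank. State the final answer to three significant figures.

X ≈ 2150 mg/L

From V·X·(1 + k_d·θ_c) = Y·Q·(S₀ − S)·θ_c: X = 0.445 × 131 × (2640 − 28.0) × 7.03 / [307 × (1 + 0.0887 × 7.03)] = 2148 mg/L.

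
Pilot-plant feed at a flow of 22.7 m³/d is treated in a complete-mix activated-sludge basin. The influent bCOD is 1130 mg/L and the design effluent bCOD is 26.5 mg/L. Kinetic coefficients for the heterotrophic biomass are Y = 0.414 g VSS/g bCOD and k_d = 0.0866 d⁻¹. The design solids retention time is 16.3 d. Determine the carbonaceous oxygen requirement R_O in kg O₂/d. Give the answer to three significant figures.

R_O ≈ 18.9 kg O₂/d

Y_obs = Y / (1 + k_d θ_c) = 0.414 / (1 + 0.0866 × 16.3) = 0.414 / 2.412 = 0.1717.
Q·(S₀ − S) = 22.7 × (1130 − 26.5) × 10⁻³ = 25.05 kg/d removed.
Biomass synthesised: P_X = Y_obs × 25.05 = 4.300 kg VSS/d.
R_O = Q·(S₀ − S) − 1.42·P_X = 25.05 − 1.42 × 4.300 = 18.94 kg O₂/d.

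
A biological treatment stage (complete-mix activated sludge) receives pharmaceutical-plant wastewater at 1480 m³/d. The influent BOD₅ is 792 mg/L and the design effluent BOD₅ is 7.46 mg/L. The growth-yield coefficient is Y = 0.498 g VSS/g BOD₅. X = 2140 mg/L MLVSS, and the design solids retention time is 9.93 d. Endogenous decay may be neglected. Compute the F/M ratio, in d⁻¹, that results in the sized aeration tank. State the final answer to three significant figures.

V·X = Y·Q·ΔS·θ_c gives V = 0.498 × 1480 × (792 − 7.46) × 9.93 / 2140 = 2683 m³.
Food-to-microorganism ratio F/M = Q S₀ / (V X) = 1480 × 792 / (2683 × 2140) = 0.2041 d⁻¹.

F/M ≈ 0.204 d⁻¹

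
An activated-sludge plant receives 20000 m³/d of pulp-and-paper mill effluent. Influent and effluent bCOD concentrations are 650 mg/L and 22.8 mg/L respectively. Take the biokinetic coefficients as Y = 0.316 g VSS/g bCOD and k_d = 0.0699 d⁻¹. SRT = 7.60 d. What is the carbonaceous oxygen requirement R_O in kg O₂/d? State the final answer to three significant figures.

Observed yield with endogenous decay: Y_obs = Y / (1 + k_d·θ_c) = 0.316 / (1 + 0.0699 × 7.60) = 0.316 / 1.531 = 0.2064 g VSS/g bCOD.
Substrate removed = Q·(S₀ − S) = 20000 m³/d × (650 − 22.8) g/m³ = 1.25×10^7 g/d = 12544 kg/d.
P_X = Y_obs·Q·(S₀ − S) = 0.2064 × 12544 = 2589 kg VSS/d.
R_O = Q·(S₀ − S) − 1.42·P_X = 12544 − 1.42 × 2589 = 8868 kg O₂/d.

R_O ≈ 8870 kg O₂/d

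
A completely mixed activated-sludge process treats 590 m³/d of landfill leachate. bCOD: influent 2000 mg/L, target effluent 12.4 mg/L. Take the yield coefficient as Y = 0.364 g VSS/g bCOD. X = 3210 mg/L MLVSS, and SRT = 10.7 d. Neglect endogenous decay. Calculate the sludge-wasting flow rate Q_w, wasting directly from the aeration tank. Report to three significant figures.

Biomass mass balance (decay neglected): V·X = Y·Q·(S₀ − S)·θ_c, so V = 0.364 × 590 × (2000 − 12.4) × 10.7 / 3210 = 1423 m³.
With mixed-liquor wasting, θ_c = V/Q_w, so Q_w = V/θ_c = 1423/10.7 = 133.0 m³/d.

Q_w ≈ 133 m³/d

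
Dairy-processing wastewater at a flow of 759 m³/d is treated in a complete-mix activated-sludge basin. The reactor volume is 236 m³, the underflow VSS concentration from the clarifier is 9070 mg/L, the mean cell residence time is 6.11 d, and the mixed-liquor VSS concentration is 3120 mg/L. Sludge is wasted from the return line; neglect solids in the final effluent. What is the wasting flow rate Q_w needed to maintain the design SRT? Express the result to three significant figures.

Q_w ≈ 13.3 m³/d

Wasting from the return line (neglecting effluent solids): Q_w = V·X / (θ_c·X_r) = 236.0 × 3120 / (6.11 × 9070) = 13.29 m³/d.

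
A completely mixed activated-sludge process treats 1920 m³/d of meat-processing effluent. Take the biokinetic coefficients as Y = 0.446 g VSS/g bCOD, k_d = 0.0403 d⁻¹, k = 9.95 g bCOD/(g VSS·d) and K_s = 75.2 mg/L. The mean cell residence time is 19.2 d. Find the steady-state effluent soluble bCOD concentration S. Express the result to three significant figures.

S ≈ 1.60 mg/L

From the Monod/SRT balance for a CMAS, S = K_s·(1+k_d θ_c)/[θ_c·(Y k − k_d) − 1] = 75.2 × (1 + 0.0403 × 19.2) / [19.2 × (0.446 × 9.95 − 0.0403) − 1] = 133.4 / 83.43 = 1.599 mg/L.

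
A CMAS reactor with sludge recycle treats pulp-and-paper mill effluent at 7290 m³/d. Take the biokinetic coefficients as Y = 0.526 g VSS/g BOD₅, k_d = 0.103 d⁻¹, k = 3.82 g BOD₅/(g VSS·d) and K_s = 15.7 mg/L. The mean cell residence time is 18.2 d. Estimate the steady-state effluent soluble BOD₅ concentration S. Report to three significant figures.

For a completely mixed reactor with recycle the Lawrence–McCarty relation gives S = K_s·(1 + k_d·θ_c) / [θ_c·(Y·k − k_d) − 1] = 15.7 × (1 + 0.103 × 18.2) / [18.2 × (0.526 × 3.82 − 0.103) − 1] = 45.13 / 33.70 = 1.339 mg/L.

S ≈ 1.34 mg/L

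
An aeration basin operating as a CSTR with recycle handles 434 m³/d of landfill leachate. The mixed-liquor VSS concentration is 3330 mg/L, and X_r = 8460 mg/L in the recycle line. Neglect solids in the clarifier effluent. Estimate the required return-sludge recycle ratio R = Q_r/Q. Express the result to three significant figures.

R = Q_r/Q = X/(X_r − X) = 3330 / (8460 − 3330) = 0.6491.

R ≈ 0.649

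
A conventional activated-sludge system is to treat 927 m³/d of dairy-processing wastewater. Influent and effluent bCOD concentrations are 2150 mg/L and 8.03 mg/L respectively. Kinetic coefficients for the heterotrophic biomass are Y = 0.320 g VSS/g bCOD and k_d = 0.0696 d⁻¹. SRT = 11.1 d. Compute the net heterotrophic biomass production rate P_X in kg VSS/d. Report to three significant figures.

P_X ≈ 358 kg VSS/d

Correct the yield for decay: Y_obs = Y/(1 + k_d θ_c) = 0.320 / (1 + 0.0696 × 11.1) = 0.320 / 1.773 = 0.1805.
Substrate removed = Q·(S₀ − S) = 927 m³/d × (2150 − 8.03) g/m³ = 1.99×10^6 g/d = 1986 kg/d.
Net biomass production P_X = Y_obs × Q·(S₀ − S) = 0.1805 × 1986 = 358.5 kg VSS/d.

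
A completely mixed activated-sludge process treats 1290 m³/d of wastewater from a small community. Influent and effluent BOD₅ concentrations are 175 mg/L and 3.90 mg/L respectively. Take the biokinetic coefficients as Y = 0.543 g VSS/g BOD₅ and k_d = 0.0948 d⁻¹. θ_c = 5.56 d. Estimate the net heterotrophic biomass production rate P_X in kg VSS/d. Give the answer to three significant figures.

Observed yield with endogenous decay: Y_obs = Y / (1 + k_d·θ_c) = 0.543 / (1 + 0.0948 × 5.56) = 0.543 / 1.527 = 0.3556 g VSS/g BOD₅.
Q·(S₀ − S) = 1290 × (175 − 3.90) × 10⁻³ = 220.7 kg/d removed.
Biomass produced: P_X = Y_obs·Q·ΔS = 0.3556 × 220.7 ≈ 78.48 kg VSS/d.

P_X ≈ 78.5 kg VSS/d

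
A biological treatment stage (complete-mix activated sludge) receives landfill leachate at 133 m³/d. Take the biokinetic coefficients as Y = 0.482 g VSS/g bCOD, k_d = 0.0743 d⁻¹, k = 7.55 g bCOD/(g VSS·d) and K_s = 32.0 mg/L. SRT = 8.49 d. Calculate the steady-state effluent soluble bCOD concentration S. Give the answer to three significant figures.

From the Monod/SRT balance for a CMAS, S = K_s·(1+k_d θ_c)/[θ_c·(Y k − k_d) − 1] = 32.0 × (1 + 0.0743 × 8.49) / [8.49 × (0.482 × 7.55 − 0.0743) − 1] = 52.19 / 29.27 = 1.783 mg/L.

S ≈ 1.78 mg/L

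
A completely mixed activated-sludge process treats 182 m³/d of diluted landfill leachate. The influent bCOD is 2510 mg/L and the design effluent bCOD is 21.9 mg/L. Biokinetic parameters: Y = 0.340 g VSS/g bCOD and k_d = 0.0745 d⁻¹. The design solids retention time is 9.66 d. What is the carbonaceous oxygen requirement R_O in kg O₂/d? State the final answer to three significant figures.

R_O ≈ 326 kg O₂/d

Observed yield with endogenous decay: Y_obs = Y / (1 + k_d·θ_c) = 0.340 / (1 + 0.0745 × 9.66) = 0.340 / 1.720 = 0.1977 g VSS/g bCOD.
Mass of bCOD removed per day: Q(S₀ − S) = 182 × 2488 g/m³ = 452.8 kg/d.
Biomass synthesised: P_X = Y_obs × 452.8 = 89.53 kg VSS/d.
Carbonaceous O₂ demand = substrate oxidised − cell-mass equivalent = 452.8 − 1.42 × 89.53 = 325.7 kg O₂/d.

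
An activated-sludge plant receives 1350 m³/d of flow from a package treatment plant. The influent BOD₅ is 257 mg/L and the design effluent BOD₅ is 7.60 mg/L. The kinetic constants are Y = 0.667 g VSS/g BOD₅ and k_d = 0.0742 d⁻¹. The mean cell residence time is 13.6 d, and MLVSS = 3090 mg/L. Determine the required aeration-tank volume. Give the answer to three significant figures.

From the SRT design equation V = Y Q (S₀−S) θ_c / [X (1 + k_d θ_c)] = 0.667 × 1350 × (257 − 7.60) × 13.6 / [3090 × (1 + 0.0742 × 13.6)] = 3.05×10^6 / 6208 = 492.0 m³.

V ≈ 492 m³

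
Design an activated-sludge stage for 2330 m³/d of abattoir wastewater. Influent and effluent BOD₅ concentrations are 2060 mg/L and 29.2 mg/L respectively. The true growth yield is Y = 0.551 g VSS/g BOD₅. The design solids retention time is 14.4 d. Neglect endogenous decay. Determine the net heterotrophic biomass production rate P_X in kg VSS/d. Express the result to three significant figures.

No decay correction is needed, so Y_obs = Y = 0.551.
Mass of BOD₅ removed per day: Q(S₀ − S) = 2330 × 2031 g/m³ = 4732 kg/d.
P_X = Y_obs · Q(S₀ − S) = 0.5510 × 4732 = 2607 kg VSS/d.

P_X ≈ 2610 kg VSS/d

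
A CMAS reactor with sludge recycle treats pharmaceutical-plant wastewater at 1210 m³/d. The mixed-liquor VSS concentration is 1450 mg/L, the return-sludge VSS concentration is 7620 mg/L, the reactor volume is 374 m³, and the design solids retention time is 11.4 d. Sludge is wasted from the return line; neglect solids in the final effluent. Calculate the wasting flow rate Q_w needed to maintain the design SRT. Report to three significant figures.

θ_c = V·X/(Q_w·X_r) when wasting from the recycle, so Q_w = V·X/(θ_c·X_r) = 374.0 × 1450 / (11.4 × 7620) = 6.243 m³/d.

Q_w ≈ 6.24 m³/d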